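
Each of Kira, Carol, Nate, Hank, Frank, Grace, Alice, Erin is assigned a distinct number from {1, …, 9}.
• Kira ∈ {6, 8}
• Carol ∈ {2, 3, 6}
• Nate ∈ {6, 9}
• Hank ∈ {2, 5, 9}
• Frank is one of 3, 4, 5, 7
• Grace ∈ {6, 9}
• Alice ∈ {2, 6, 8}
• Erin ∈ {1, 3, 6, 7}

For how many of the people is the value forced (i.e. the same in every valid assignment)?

Nate and Grace between them cover only {6, 9} — a naked pair. Remove those values from Kira, Carol, Hank, Alice, Erin.
Kira's domain is down to {8}, so Kira = 8. Remove 8 from Alice.
Alice's domain is down to {2}, so Alice = 2. Eliminate 2 elsewhere: Carol, Hank.
That leaves Carol = 3. Eliminate 3 elsewhere: Frank, Erin.
Hank's domain is down to {5}, so Hank = 5. Eliminate 5 elsewhere: Frank.
Determined: Kira=8, Carol=3, Hank=5, Alice=2. The other people each still have more than one consistent value. That makes 4.

4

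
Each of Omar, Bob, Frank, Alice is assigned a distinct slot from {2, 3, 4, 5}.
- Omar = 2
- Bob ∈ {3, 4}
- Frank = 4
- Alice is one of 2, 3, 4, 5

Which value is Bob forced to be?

Omar has just one choice, so Omar = 2. So Alice can't be 2.
Frank must be 4 (only option left). So Bob, Alice can't be 4.
So Bob = 3.

3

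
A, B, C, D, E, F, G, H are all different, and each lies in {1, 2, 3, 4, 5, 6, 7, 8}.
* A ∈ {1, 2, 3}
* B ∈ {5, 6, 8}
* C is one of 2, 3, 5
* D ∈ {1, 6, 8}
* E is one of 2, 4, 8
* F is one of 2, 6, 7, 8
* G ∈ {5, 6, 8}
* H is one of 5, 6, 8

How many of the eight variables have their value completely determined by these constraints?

3

Among the 8 variables, 4 fits only E (and all 8 values in {1, 2, 3, 4, 5, 6, 7, 8} must be used), so E = 4.
The 7 still-open variables together cover exactly {1, 2, 3, 5, 6, 7, 8} — 7 values for 7 variables — and 7 appears only in F's list, so F = 7.
B, G, H between them cover only {5, 6, 8} — a naked triple. Remove those values from C, D.
D has just one choice, so D = 1. Remove 1 from A.
Determined: D=1, E=4, F=7. The other variables each still have more than one consistent value. That makes 3.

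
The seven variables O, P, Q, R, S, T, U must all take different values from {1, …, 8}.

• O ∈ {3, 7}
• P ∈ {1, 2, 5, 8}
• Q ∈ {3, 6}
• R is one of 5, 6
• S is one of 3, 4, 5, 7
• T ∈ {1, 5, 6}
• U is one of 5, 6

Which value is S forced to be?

R and U between them cover only {5, 6} — a naked pair. Remove those values from P, Q, S, T.
Q must be 3 (only option left). Eliminate 3 elsewhere: O, S.
T has just one choice, so T = 1. So P can't be 1.
O has just one choice, so O = 7. Eliminate 7 elsewhere: S.
So S = 4.

4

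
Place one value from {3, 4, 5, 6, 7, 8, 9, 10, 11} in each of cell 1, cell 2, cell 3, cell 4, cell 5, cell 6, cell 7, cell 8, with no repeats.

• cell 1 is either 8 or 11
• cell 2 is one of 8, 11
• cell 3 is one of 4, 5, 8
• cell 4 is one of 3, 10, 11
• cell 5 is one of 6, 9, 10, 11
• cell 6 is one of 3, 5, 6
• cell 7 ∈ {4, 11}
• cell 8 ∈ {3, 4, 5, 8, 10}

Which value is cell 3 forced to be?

5

The 8 variables together cover exactly {3, 4, 5, 6, 8, 9, 10, 11} — 8 values for 8 variables — and 9 appears only in cell 5's list, so cell 5 = 9.
The 7 still-open variables together cover exactly {3, 4, 5, 6, 8, 10, 11} — 7 values for 7 variables — and 6 appears only in cell 6's list, so cell 6 = 6.
cell 1 and cell 2 share exactly the 2 values {8, 11}; by pigeonhole those values go to them, so strike 8, 11 from cell 3, cell 4, cell 7, cell 8.
That leaves cell 7 = 4. So cell 3, cell 8 can't be 4.
So cell 3 = 5.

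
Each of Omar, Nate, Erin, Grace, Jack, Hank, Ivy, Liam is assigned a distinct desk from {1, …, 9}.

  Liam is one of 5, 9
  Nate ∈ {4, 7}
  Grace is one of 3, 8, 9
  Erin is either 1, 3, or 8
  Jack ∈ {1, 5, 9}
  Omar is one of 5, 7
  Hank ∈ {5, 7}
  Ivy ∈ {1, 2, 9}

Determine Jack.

Among the 8 variables, 2 fits only Ivy (and all 8 values in {1, 2, 3, 4, 5, 7, 8, 9} must be used), so Ivy = 2.
Among the 7 still-open variables, 4 fits only Nate (and all 7 values in {1, 3, 4, 5, 7, 8, 9} must be used), so Nate = 4.
Omar and Hank between them cover only {5, 7} — a naked pair. Remove those values from Jack, Liam.
Liam's domain is down to {9}, so Liam = 9. So Grace, Jack can't be 9.
So Jack = 1.

1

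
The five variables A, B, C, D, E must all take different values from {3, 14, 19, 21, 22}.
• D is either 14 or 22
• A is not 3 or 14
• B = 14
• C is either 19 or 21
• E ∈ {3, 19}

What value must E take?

B's domain is down to {14}, so B = 14. Eliminate 14 elsewhere: D.
D's domain is down to {22}, so D = 22. Remove 22 from A.
The 3 still-open variables draw from only 3 values {3, 19, 21}, so each is used; only E can be 3, hence E = 3.

3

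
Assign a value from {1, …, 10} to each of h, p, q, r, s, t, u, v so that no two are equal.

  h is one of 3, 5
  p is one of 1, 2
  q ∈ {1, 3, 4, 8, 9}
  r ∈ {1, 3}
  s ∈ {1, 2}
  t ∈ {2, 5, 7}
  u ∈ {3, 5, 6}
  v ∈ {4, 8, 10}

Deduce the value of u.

6

p and s share exactly the 2 values {1, 2}; by pigeonhole those values go to them, so strike 1, 2 from q, r, t.
That leaves r = 3. Remove 3 from h, q, u.
h must be 5 (only option left). So t, u can't be 5.
So u = 6.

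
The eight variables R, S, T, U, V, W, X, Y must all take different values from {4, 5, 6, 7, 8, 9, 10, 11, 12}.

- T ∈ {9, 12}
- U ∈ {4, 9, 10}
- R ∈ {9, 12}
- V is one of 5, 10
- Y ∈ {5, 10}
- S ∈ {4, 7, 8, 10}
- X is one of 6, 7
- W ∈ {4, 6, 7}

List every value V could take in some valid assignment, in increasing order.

5, 10

The 8 variables draw from only 8 values {4, 5, 6, 7, 8, 9, 10, 12}, so each is used; only S can be 8, hence S = 8.
R and T between them cover only {9, 12} — a naked pair. Remove those values from U.
The 2 variables V and Y are confined to {5, 10}, which locks those values in; drop them from U.
U's domain is down to {4}, so U = 4. Remove 4 from W.
No further eliminations apply; V can still be any of 5, 10.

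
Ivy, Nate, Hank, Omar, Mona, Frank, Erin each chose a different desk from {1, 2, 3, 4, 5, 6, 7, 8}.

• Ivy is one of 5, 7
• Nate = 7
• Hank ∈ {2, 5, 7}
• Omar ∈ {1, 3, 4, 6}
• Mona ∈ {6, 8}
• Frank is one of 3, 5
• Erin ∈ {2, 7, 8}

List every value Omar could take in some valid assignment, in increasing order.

Nate must be 7 (only option left). So Ivy, Hank, Erin can't be 7.
That leaves Ivy = 5. Remove 5 from Hank, Frank.
That leaves Hank = 2. Strike 2 from Erin.
That leaves Frank = 3. Strike 3 from Omar.
That leaves Erin = 8. Strike 8 from Mona.
Mona has just one choice, so Mona = 6. Strike 6 from Omar.
No further eliminations apply; Omar can still be any of 1, 4.

1, 4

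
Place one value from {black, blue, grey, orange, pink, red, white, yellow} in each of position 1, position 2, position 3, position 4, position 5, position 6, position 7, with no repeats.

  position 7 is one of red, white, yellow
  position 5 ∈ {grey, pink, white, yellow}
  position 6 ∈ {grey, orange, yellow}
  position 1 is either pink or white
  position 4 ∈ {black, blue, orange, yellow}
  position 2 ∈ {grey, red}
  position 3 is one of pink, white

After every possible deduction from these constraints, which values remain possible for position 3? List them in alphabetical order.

pink, white

position 1 and position 3 between them cover only {pink, white} — a naked pair. Remove those values from position 5, position 7.
The 3 variables position 2, position 5, position 7 are confined to {grey, red, yellow}, which locks those values in; drop them from position 4, position 6.
position 6 has just one choice, so position 6 = orange. Strike orange from position 4.
No further eliminations apply; position 3 can still be any of pink, white.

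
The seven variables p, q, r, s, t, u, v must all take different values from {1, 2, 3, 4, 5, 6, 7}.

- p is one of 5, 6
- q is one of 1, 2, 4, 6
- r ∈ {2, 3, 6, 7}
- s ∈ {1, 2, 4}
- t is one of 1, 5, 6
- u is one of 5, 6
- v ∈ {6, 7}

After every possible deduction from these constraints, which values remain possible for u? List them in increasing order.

The 7 variables together cover exactly {1, 2, 3, 4, 5, 6, 7} — 7 values for 7 variables — and 3 appears only in r's list, so r = 3.
The 6 still-open variables draw from only 6 values {1, 2, 4, 5, 6, 7}, so each is used; only v can be 7, hence v = 7.
p and u between them cover only {5, 6} — a naked pair. Remove those values from q, t.
That leaves t = 1. Strike 1 from q, s.
No further eliminations apply; u can still be any of 5, 6.

5, 6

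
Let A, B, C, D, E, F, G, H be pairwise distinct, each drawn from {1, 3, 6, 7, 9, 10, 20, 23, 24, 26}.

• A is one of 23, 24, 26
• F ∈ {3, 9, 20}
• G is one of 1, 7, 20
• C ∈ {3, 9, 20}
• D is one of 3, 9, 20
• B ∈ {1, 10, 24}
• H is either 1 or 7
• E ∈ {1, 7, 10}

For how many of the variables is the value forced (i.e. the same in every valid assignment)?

2

C, D, F share exactly the 3 values {3, 9, 20}; by pigeonhole those values go to them, so strike 3, 9, 20 from G.
G and H share exactly the 2 values {1, 7}; by pigeonhole those values go to them, so strike 1, 7 from B, E.
E must be 10 (only option left). Strike 10 from B.
B's domain is down to {24}, so B = 24. So A can't be 24.
Determined: B=24, E=10. The other variables each still have more than one consistent value. That makes 2.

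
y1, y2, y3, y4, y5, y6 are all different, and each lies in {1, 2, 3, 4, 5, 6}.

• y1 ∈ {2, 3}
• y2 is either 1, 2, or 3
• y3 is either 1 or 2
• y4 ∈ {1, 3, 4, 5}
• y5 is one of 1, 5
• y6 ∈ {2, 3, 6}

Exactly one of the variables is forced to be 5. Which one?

The 6 variables together cover exactly {1, 2, 3, 4, 5, 6} — 6 values for 6 variables — and 4 appears only in y4's list, so y4 = 4.
The 5 still-open variables draw from only 5 values {1, 2, 3, 5, 6}, so each is used; only y5 can be 5, hence y5 = 5.

y5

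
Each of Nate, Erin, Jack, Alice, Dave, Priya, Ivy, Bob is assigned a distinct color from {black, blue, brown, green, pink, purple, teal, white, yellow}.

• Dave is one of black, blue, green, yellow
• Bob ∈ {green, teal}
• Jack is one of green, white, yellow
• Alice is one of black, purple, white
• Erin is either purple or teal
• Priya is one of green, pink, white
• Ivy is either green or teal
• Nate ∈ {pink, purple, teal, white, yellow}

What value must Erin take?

purple

The 8 variables together cover exactly {black, blue, green, pink, purple, teal, white, yellow} — 8 values for 8 variables — and blue appears only in Dave's list, so Dave = blue.
The 7 still-open variables together cover exactly {black, green, pink, purple, teal, white, yellow} — 7 values for 7 variables — and black appears only in Alice's list, so Alice = black.
Ivy and Bob between them cover only {green, teal} — a naked pair. Remove those values from Nate, Erin, Jack, Priya.
So Erin = purple.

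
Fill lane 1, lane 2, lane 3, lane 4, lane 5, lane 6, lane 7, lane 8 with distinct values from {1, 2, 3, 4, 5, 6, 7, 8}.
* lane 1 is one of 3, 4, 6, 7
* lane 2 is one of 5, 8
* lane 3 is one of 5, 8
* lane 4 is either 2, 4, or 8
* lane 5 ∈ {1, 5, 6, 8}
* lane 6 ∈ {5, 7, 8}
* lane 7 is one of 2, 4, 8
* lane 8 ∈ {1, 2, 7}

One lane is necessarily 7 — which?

Among the 8 variables, 3 fits only lane 1 (and all 8 values in {1, 2, 3, 4, 5, 6, 7, 8} must be used), so lane 1 = 3.
Among the 7 still-open variables, 6 fits only lane 5 (and all 7 values in {1, 2, 4, 5, 6, 7, 8} must be used), so lane 5 = 6.
The 6 still-open variables draw from only 6 values {1, 2, 4, 5, 7, 8}, so each is used; only lane 8 can be 1, hence lane 8 = 1.
The 5 still-open variables together cover exactly {2, 4, 5, 7, 8} — 5 values for 5 variables — and 7 appears only in lane 6's list, so lane 6 = 7.

lane 6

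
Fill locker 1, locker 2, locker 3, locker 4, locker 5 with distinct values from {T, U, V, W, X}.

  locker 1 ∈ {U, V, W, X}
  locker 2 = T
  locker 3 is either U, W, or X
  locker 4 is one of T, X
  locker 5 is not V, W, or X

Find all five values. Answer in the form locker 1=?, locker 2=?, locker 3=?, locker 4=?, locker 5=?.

locker 2's domain is down to {T}, so locker 2 = T. Eliminate T elsewhere: locker 4, locker 5.
locker 4 must be X (only option left). Strike X from locker 1, locker 3.
That leaves locker 5 = U. Strike U from locker 1, locker 3.
locker 3's domain is down to {W}, so locker 3 = W. So locker 1 can't be W.
locker 1's domain is down to {V}, so locker 1 = V.

locker 1=V, locker 2=T, locker 3=W, locker 4=X, locker 5=U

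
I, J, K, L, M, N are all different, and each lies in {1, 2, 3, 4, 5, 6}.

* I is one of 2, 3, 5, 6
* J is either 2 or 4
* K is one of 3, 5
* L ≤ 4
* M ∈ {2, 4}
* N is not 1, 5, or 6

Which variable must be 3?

The 6 variables together cover exactly {1, 2, 3, 4, 5, 6} — 6 values for 6 variables — and 1 appears only in L's list, so L = 1.
Among the 5 still-open variables, 6 fits only I (and all 5 values in {2, 3, 4, 5, 6} must be used), so I = 6.
The 4 still-open variables draw from only 4 values {2, 3, 4, 5}, so each is used; only K can be 5, hence K = 5.
The 3 still-open variables draw from only 3 values {2, 3, 4}, so each is used; only N can be 3, hence N = 3.

N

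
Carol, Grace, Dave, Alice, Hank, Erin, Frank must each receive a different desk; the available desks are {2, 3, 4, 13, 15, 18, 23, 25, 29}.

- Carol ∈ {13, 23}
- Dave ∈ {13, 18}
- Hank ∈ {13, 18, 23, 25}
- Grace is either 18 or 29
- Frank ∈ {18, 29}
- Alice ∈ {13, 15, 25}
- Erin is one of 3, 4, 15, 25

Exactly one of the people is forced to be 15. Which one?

The 2 variables Grace and Frank are confined to {18, 29}, which locks those values in; drop them from Dave, Hank.
Dave's domain is down to {13}, so Dave = 13. Remove 13 from Carol, Alice, Hank.
Carol must be 23 (only option left). Remove 23 from Hank.
That leaves Hank = 25. Eliminate 25 elsewhere: Alice, Erin.
So 15 goes to Alice.

Alice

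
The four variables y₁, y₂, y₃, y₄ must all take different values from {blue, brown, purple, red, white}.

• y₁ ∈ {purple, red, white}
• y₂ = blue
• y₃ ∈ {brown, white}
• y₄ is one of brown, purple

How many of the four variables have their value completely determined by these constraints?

1

y₂ must be blue (only option left).
Determined: y₂=blue. The other variables each still have more than one consistent value. That makes 1.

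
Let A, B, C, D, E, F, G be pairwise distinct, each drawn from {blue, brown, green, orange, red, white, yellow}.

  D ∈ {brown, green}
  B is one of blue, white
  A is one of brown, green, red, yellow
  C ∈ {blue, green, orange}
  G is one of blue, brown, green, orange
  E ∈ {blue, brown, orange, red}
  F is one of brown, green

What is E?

Among the 7 variables, white fits only B (and all 7 values in {blue, brown, green, orange, red, white, yellow} must be used), so B = white.
The 6 still-open variables together cover exactly {blue, brown, green, orange, red, yellow} — 6 values for 6 variables — and yellow appears only in A's list, so A = yellow.
The 5 still-open variables together cover exactly {blue, brown, green, orange, red} — 5 values for 5 variables — and red appears only in E's list, so E = red.

red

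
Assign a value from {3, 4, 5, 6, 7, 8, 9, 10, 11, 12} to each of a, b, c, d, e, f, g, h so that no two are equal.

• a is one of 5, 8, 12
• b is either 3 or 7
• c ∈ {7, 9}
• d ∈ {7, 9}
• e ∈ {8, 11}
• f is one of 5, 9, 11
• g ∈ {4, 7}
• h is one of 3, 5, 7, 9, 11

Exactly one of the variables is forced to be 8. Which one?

Among the 8 variables, 4 fits only g (and all 8 values in {3, 4, 5, 7, 8, 9, 11, 12} must be used), so g = 4.
Among the 7 still-open variables, 12 fits only a (and all 7 values in {3, 5, 7, 8, 9, 11, 12} must be used), so a = 12.
Among the 6 still-open variables, 8 fits only e (and all 6 values in {3, 5, 7, 8, 9, 11} must be used), so e = 8.

e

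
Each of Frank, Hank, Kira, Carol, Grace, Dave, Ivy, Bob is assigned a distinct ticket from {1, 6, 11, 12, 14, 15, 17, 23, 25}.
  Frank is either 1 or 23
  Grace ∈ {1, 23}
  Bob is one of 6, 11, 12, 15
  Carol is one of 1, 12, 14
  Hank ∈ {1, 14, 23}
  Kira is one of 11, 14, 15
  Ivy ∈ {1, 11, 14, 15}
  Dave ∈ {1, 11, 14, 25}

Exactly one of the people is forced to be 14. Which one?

Among the 8 variables, 6 fits only Bob (and all 8 values in {1, 6, 11, 12, 14, 15, 23, 25} must be used), so Bob = 6.
The 7 still-open variables together cover exactly {1, 11, 12, 14, 15, 23, 25} — 7 values for 7 variables — and 12 appears only in Carol's list, so Carol = 12.
The 6 still-open variables together cover exactly {1, 11, 14, 15, 23, 25} — 6 values for 6 variables — and 25 appears only in Dave's list, so Dave = 25.
Frank and Grace share exactly the 2 values {1, 23}; by pigeonhole those values go to them, so strike 1, 23 from Hank, Ivy.
So 14 goes to Hank.

Hank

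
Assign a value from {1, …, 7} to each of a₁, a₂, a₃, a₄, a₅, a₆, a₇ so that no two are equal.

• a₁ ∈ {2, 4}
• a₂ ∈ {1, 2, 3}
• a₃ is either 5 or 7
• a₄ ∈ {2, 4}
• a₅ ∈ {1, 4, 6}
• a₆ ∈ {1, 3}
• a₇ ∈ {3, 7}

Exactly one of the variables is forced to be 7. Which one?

a₇

Among the 7 variables, 5 fits only a₃ (and all 7 values in {1, 2, 3, 4, 5, 6, 7} must be used), so a₃ = 5.
The 6 still-open variables draw from only 6 values {1, 2, 3, 4, 6, 7}, so each is used; only a₅ can be 6, hence a₅ = 6.
The 5 still-open variables draw from only 5 values {1, 2, 3, 4, 7}, so each is used; only a₇ can be 7, hence a₇ = 7.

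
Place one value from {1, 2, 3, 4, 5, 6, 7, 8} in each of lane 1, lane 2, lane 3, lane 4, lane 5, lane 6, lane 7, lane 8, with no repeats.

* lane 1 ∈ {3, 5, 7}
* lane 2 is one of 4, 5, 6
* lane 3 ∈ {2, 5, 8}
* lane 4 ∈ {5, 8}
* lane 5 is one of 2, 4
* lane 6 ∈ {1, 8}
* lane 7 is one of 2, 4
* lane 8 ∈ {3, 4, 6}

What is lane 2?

6

Among the 8 variables, 1 fits only lane 6 (and all 8 values in {1, 2, 3, 4, 5, 6, 7, 8} must be used), so lane 6 = 1.
The 7 still-open variables together cover exactly {2, 3, 4, 5, 6, 7, 8} — 7 values for 7 variables — and 7 appears only in lane 1's list, so lane 1 = 7.
The 6 still-open variables draw from only 6 values {2, 3, 4, 5, 6, 8}, so each is used; only lane 8 can be 3, hence lane 8 = 3.
Among the 5 still-open variables, 6 fits only lane 2 (and all 5 values in {2, 4, 5, 6, 8} must be used), so lane 2 = 6.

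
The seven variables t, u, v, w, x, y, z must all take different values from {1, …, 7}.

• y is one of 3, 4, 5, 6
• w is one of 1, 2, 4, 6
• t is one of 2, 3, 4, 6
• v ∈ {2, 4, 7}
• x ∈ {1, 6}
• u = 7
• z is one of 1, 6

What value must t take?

u's domain is down to {7}, so u = 7. Strike 7 from v.
The 6 still-open variables together cover exactly {1, 2, 3, 4, 5, 6} — 6 values for 6 variables — and 5 appears only in y's list, so y = 5.
Among the 5 still-open variables, 3 fits only t (and all 5 values in {1, 2, 3, 4, 6} must be used), so t = 3.

3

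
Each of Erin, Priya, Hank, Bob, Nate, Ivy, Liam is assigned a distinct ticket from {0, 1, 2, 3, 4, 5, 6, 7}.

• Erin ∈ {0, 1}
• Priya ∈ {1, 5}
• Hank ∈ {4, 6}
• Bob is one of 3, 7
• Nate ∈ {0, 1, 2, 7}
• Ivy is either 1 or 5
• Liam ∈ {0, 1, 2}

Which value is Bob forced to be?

Priya and Ivy share exactly the 2 values {1, 5}; by pigeonhole those values go to them, so strike 1, 5 from Erin, Nate, Liam.
Erin must be 0 (only option left). Remove 0 from Nate, Liam.
Liam must be 2 (only option left). Remove 2 from Nate.
Nate has just one choice, so Nate = 7. Strike 7 from Bob.
So Bob = 3.

3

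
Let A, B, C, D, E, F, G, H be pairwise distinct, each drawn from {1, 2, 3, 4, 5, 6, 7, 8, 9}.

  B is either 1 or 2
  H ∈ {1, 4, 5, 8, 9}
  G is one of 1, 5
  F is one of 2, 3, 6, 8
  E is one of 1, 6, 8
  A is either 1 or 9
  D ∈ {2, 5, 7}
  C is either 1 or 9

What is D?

7

A and C share exactly the 2 values {1, 9}; by pigeonhole those values go to them, so strike 1, 9 from B, E, G, H.
B must be 2 (only option left). Eliminate 2 elsewhere: D, F.
That leaves G = 5. Remove 5 from D, H.
So D = 7.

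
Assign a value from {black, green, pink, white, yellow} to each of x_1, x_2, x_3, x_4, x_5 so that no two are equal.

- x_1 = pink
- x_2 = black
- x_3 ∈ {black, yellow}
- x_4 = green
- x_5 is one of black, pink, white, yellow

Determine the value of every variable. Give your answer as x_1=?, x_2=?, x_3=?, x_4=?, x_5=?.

x_1=pink, x_2=black, x_3=yellow, x_4=green, x_5=white

x_1 has just one choice, so x_1 = pink. Eliminate pink elsewhere: x_5.
x_2's domain is down to {black}, so x_2 = black. Strike black from x_3, x_5.
x_3 has just one choice, so x_3 = yellow. Strike yellow from x_5.
x_4's domain is down to {green}, so x_4 = green.
x_5's domain is down to {white}, so x_5 = white.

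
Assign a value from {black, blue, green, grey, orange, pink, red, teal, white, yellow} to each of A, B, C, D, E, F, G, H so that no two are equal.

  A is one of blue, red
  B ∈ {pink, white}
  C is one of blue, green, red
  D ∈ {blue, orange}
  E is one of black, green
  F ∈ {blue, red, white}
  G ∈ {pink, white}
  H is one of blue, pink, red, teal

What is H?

teal

The 8 variables together cover exactly {black, blue, green, orange, pink, red, teal, white} — 8 values for 8 variables — and black appears only in E's list, so E = black.
Among the 7 still-open variables, green fits only C (and all 7 values in {blue, green, orange, pink, red, teal, white} must be used), so C = green.
The 6 still-open variables draw from only 6 values {blue, orange, pink, red, teal, white}, so each is used; only D can be orange, hence D = orange.
The 5 still-open variables together cover exactly {blue, pink, red, teal, white} — 5 values for 5 variables — and teal appears only in H's list, so H = teal.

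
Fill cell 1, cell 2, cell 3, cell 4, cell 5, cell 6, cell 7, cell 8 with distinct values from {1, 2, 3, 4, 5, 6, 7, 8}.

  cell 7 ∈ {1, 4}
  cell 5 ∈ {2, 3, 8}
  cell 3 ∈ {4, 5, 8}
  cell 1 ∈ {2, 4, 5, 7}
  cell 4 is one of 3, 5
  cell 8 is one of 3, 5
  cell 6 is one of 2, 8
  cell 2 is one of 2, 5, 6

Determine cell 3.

4

Among the 8 variables, 1 fits only cell 7 (and all 8 values in {1, 2, 3, 4, 5, 6, 7, 8} must be used), so cell 7 = 1.
The 7 still-open variables together cover exactly {2, 3, 4, 5, 6, 7, 8} — 7 values for 7 variables — and 6 appears only in cell 2's list, so cell 2 = 6.
The 6 still-open variables draw from only 6 values {2, 3, 4, 5, 7, 8}, so each is used; only cell 1 can be 7, hence cell 1 = 7.
The 5 still-open variables draw from only 5 values {2, 3, 4, 5, 8}, so each is used; only cell 3 can be 4, hence cell 3 = 4.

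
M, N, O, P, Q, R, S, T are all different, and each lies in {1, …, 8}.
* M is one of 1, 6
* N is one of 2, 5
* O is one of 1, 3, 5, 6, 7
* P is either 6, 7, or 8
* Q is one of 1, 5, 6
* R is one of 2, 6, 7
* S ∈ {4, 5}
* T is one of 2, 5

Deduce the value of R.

7

Among the 8 variables, 3 fits only O (and all 8 values in {1, 2, 3, 4, 5, 6, 7, 8} must be used), so O = 3.
The 7 still-open variables draw from only 7 values {1, 2, 4, 5, 6, 7, 8}, so each is used; only S can be 4, hence S = 4.
The 6 still-open variables draw from only 6 values {1, 2, 5, 6, 7, 8}, so each is used; only P can be 8, hence P = 8.
The 5 still-open variables together cover exactly {1, 2, 5, 6, 7} — 5 values for 5 variables — and 7 appears only in R's list, so R = 7.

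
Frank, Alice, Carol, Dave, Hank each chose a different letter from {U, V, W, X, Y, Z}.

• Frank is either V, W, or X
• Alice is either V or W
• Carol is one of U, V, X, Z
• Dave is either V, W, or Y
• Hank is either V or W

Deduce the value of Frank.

The 2 variables Alice and Hank are confined to {V, W}, which locks those values in; drop them from Frank, Carol, Dave.
So Frank = X.

X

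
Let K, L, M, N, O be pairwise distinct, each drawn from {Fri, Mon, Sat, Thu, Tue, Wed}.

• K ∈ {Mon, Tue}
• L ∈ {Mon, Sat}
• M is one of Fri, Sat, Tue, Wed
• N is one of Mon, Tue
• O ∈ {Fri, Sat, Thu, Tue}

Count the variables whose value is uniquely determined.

1

K and N share exactly the 2 values {Mon, Tue}; by pigeonhole those values go to them, so strike Mon, Tue from L, M, O.
L must be Sat (only option left). Eliminate Sat elsewhere: M, O.
Determined: L=Sat. The other variables each still have more than one consistent value. That makes 1.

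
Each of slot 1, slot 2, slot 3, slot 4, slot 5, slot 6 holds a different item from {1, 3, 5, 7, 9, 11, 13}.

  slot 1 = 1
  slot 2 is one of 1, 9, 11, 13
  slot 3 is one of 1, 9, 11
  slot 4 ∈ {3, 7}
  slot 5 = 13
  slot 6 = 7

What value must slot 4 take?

3

slot 1 must be 1 (only option left). Eliminate 1 elsewhere: slot 2, slot 3.
slot 5 has just one choice, so slot 5 = 13. Strike 13 from slot 2.
slot 6 has just one choice, so slot 6 = 7. Strike 7 from slot 4.
So slot 4 = 3.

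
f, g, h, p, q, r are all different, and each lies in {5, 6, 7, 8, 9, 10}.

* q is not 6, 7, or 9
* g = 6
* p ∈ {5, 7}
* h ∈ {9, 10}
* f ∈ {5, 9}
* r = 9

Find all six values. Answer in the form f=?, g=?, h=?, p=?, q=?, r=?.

g has just one choice, so g = 6.
r must be 9 (only option left). So f, h can't be 9.
f has just one choice, so f = 5. Strike 5 from p, q.
h must be 10 (only option left). So q can't be 10.
p has just one choice, so p = 7.
That leaves q = 8.

f=5, g=6, h=10, p=7, q=8, r=9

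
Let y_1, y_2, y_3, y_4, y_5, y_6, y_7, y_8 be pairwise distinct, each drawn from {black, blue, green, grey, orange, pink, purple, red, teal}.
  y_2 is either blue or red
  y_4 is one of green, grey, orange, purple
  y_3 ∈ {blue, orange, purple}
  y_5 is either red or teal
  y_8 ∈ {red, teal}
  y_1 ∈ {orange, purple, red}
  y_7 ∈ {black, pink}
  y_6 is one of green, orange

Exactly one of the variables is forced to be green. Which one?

y_6

y_5 and y_8 between them cover only {red, teal} — a naked pair. Remove those values from y_1, y_2.
That leaves y_2 = blue. Remove blue from y_3.
y_1 and y_3 between them cover only {orange, purple} — a naked pair. Remove those values from y_4, y_6.
So green goes to y_6.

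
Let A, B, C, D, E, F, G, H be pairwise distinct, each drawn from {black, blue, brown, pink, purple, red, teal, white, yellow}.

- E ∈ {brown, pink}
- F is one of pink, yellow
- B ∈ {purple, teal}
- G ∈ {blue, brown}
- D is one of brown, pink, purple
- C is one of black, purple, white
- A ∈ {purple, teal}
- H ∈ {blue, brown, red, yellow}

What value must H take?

A and B between them cover only {purple, teal} — a naked pair. Remove those values from C, D.
D and E share exactly the 2 values {brown, pink}; by pigeonhole those values go to them, so strike brown, pink from F, G, H.
F has just one choice, so F = yellow. So H can't be yellow.
That leaves G = blue. Eliminate blue elsewhere: H.
So H = red.

red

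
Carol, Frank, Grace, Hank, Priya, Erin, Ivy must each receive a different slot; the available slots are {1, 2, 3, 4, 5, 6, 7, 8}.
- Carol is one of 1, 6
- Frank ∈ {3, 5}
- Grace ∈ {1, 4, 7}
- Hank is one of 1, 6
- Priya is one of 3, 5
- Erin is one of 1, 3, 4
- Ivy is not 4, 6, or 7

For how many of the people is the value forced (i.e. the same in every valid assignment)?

Carol and Hank between them cover only {1, 6} — a naked pair. Remove those values from Grace, Erin, Ivy.
The 2 variables Frank and Priya are confined to {3, 5}, which locks those values in; drop them from Erin, Ivy.
That leaves Erin = 4. So Grace can't be 4.
Grace's domain is down to {7}, so Grace = 7.
Determined: Grace=7, Erin=4. The other people each still have more than one consistent value. That makes 2.

2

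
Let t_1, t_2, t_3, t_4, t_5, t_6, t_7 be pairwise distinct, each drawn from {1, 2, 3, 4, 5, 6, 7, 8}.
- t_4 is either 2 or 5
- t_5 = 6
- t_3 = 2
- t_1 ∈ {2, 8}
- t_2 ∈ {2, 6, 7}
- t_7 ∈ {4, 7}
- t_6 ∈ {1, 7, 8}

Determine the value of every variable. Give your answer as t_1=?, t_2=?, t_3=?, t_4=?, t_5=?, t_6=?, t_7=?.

t_1=8, t_2=7, t_3=2, t_4=5, t_5=6, t_6=1, t_7=4

t_3 must be 2 (only option left). So t_1, t_2, t_4 can't be 2.
t_4's domain is down to {5}, so t_4 = 5.
t_5 has just one choice, so t_5 = 6. So t_2 can't be 6.
That leaves t_1 = 8. Remove 8 from t_6.
t_2 must be 7 (only option left). So t_6, t_7 can't be 7.
t_6 must be 1 (only option left).
t_7 must be 4 (only option left).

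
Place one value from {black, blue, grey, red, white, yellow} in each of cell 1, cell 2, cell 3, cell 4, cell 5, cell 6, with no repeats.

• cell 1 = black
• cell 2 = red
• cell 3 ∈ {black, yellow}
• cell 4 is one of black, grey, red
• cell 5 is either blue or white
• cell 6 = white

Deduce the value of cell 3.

yellow

cell 1 has just one choice, so cell 1 = black. Remove black from cell 3, cell 4.
So cell 3 = yellow.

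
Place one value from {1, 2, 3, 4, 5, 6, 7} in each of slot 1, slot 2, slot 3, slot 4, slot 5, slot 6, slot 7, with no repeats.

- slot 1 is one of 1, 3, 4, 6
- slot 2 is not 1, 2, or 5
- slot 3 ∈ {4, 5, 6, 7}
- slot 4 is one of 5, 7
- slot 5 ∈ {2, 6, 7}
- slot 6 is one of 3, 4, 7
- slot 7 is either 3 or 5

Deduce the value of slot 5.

2

Among the 7 variables, 1 fits only slot 1 (and all 7 values in {1, 2, 3, 4, 5, 6, 7} must be used), so slot 1 = 1.
Among the 6 still-open variables, 2 fits only slot 5 (and all 6 values in {2, 3, 4, 5, 6, 7} must be used), so slot 5 = 2.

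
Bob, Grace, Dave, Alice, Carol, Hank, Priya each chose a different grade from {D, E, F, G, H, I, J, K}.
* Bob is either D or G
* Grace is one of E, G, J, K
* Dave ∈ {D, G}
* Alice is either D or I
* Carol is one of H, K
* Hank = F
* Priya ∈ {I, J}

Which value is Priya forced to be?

Hank has just one choice, so Hank = F.
Bob and Dave between them cover only {D, G} — a naked pair. Remove those values from Grace, Alice.
Alice has just one choice, so Alice = I. Remove I from Priya.
So Priya = J.

J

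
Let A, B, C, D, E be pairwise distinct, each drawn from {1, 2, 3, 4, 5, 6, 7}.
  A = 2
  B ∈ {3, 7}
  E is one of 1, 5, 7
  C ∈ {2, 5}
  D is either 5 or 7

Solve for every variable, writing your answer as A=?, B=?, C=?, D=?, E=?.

A must be 2 (only option left). Eliminate 2 elsewhere: C.
C's domain is down to {5}, so C = 5. Strike 5 from D, E.
D has just one choice, so D = 7. Eliminate 7 elsewhere: B, E.
That leaves E = 1.
B must be 3 (only option left).

A=2, B=3, C=5, D=7, E=1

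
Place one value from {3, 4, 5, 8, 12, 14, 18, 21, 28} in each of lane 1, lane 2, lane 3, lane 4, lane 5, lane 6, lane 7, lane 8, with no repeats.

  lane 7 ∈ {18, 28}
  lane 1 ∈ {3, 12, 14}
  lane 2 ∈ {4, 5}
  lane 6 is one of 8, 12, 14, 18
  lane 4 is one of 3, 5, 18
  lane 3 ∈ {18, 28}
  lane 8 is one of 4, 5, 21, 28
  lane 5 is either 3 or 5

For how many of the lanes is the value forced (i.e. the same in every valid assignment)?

2

lane 3 and lane 7 between them cover only {18, 28} — a naked pair. Remove those values from lane 4, lane 6, lane 8.
lane 4 and lane 5 share exactly the 2 values {3, 5}; by pigeonhole those values go to them, so strike 3, 5 from lane 1, lane 2, lane 8.
lane 2 must be 4 (only option left). Eliminate 4 elsewhere: lane 8.
lane 8 has just one choice, so lane 8 = 21.
Determined: lane 2=4, lane 8=21. The other lanes each still have more than one consistent value. That makes 2.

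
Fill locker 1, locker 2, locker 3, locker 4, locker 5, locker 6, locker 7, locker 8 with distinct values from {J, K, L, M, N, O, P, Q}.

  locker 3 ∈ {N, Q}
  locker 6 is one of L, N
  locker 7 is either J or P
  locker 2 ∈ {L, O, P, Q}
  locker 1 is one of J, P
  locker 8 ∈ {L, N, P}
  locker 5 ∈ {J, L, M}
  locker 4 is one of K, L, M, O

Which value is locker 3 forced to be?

Q

The 8 variables together cover exactly {J, K, L, M, N, O, P, Q} — 8 values for 8 variables — and K appears only in locker 4's list, so locker 4 = K.
The 7 still-open variables together cover exactly {J, L, M, N, O, P, Q} — 7 values for 7 variables — and M appears only in locker 5's list, so locker 5 = M.
The 6 still-open variables together cover exactly {J, L, N, O, P, Q} — 6 values for 6 variables — and O appears only in locker 2's list, so locker 2 = O.
The 5 still-open variables together cover exactly {J, L, N, P, Q} — 5 values for 5 variables — and Q appears only in locker 3's list, so locker 3 = Q.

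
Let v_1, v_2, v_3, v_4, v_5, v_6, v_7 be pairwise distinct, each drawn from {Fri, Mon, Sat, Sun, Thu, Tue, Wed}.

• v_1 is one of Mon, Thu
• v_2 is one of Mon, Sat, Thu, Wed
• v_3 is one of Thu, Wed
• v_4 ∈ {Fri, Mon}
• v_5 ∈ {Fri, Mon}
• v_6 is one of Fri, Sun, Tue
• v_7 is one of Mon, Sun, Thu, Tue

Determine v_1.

The 7 variables together cover exactly {Fri, Mon, Sat, Sun, Thu, Tue, Wed} — 7 values for 7 variables — and Sat appears only in v_2's list, so v_2 = Sat.
The 6 still-open variables together cover exactly {Fri, Mon, Sun, Thu, Tue, Wed} — 6 values for 6 variables — and Wed appears only in v_3's list, so v_3 = Wed.
v_4 and v_5 share exactly the 2 values {Fri, Mon}; by pigeonhole those values go to them, so strike Fri, Mon from v_1, v_6, v_7.
So v_1 = Thu.

Thu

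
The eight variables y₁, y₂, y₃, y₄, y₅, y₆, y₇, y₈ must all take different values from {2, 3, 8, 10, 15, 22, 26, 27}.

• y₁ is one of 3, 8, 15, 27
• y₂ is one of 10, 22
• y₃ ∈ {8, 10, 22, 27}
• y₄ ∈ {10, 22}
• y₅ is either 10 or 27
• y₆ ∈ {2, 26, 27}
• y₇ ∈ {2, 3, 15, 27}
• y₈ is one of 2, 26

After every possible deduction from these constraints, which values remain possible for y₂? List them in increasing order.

The 2 variables y₂ and y₄ are confined to {10, 22}, which locks those values in; drop them from y₃, y₅.
y₅ must be 27 (only option left). Strike 27 from y₁, y₃, y₆, y₇.
That leaves y₃ = 8. Remove 8 from y₁.
y₆ and y₈ between them cover only {2, 26} — a naked pair. Remove those values from y₇.
No further eliminations apply; y₂ can still be any of 10, 22.

10, 22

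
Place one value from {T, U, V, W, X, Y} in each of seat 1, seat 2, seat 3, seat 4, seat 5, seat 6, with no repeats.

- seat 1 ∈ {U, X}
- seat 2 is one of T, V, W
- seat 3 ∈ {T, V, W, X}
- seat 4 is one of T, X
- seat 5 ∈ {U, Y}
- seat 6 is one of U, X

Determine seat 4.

The 6 variables together cover exactly {T, U, V, W, X, Y} — 6 values for 6 variables — and Y appears only in seat 5's list, so seat 5 = Y.
seat 1 and seat 6 share exactly the 2 values {U, X}; by pigeonhole those values go to them, so strike U, X from seat 3, seat 4.
So seat 4 = T.

T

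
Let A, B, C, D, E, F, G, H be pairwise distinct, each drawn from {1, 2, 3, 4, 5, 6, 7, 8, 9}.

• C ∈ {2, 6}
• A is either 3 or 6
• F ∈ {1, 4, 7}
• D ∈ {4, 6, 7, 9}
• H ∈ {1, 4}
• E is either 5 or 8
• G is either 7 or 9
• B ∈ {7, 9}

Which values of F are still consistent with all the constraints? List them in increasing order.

B and G between them cover only {7, 9} — a naked pair. Remove those values from D, F.
F and H share exactly the 2 values {1, 4}; by pigeonhole those values go to them, so strike 1, 4 from D.
D must be 6 (only option left). Remove 6 from A, C.
A's domain is down to {3}, so A = 3.
That leaves C = 2.
No further eliminations apply; F can still be any of 1, 4.

1, 4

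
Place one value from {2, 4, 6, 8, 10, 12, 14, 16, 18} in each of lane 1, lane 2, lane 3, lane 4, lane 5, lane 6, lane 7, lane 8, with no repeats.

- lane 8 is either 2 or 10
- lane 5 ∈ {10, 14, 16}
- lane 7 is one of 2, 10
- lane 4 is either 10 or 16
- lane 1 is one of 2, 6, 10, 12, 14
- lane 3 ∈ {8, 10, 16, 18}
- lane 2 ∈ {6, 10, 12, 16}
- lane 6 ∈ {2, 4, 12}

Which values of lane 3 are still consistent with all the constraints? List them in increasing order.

8, 18

lane 7 and lane 8 between them cover only {2, 10} — a naked pair. Remove those values from lane 1, lane 2, lane 3, lane 4, lane 5, lane 6.
lane 4's domain is down to {16}, so lane 4 = 16. Remove 16 from lane 2, lane 3, lane 5.
That leaves lane 5 = 14. So lane 1 can't be 14.
The 2 variables lane 1 and lane 2 are confined to {6, 12}, which locks those values in; drop them from lane 6.
That leaves lane 6 = 4.
No further eliminations apply; lane 3 can still be any of 8, 18.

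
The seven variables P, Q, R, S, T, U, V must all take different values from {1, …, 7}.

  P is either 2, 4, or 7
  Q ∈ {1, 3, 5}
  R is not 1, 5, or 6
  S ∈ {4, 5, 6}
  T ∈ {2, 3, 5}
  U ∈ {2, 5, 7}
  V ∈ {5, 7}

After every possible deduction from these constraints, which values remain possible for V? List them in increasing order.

5, 7

The 7 variables together cover exactly {1, 2, 3, 4, 5, 6, 7} — 7 values for 7 variables — and 1 appears only in Q's list, so Q = 1.
The 6 still-open variables together cover exactly {2, 3, 4, 5, 6, 7} — 6 values for 6 variables — and 6 appears only in S's list, so S = 6.
No further eliminations apply; V can still be any of 5, 7.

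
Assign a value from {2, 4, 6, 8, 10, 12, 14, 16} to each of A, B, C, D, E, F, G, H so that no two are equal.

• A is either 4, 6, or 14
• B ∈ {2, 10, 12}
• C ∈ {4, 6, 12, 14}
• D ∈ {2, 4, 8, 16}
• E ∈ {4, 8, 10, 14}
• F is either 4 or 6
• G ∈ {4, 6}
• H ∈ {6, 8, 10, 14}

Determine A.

14

Among the 8 variables, 16 fits only D (and all 8 values in {2, 4, 6, 8, 10, 12, 14, 16} must be used), so D = 16.
Among the 7 still-open variables, 2 fits only B (and all 7 values in {2, 4, 6, 8, 10, 12, 14} must be used), so B = 2.
The 6 still-open variables together cover exactly {4, 6, 8, 10, 12, 14} — 6 values for 6 variables — and 12 appears only in C's list, so C = 12.
F and G share exactly the 2 values {4, 6}; by pigeonhole those values go to them, so strike 4, 6 from A, E, H.
So A = 14.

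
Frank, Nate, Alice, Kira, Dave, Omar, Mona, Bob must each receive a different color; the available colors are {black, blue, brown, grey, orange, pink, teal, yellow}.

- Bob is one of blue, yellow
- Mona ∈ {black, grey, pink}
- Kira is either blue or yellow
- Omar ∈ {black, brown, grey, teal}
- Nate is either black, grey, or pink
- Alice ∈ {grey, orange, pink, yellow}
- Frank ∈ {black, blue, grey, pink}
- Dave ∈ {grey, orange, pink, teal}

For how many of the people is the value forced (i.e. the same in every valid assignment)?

The 8 variables together cover exactly {black, blue, brown, grey, orange, pink, teal, yellow} — 8 values for 8 variables — and brown appears only in Omar's list, so Omar = brown.
The 7 still-open variables draw from only 7 values {black, blue, grey, orange, pink, teal, yellow}, so each is used; only Dave can be teal, hence Dave = teal.
The 6 still-open variables draw from only 6 values {black, blue, grey, orange, pink, yellow}, so each is used; only Alice can be orange, hence Alice = orange.
The 2 variables Kira and Bob are confined to {blue, yellow}, which locks those values in; drop them from Frank.
Determined: Alice=orange, Dave=teal, Omar=brown. The other people each still have more than one consistent value. That makes 3.

3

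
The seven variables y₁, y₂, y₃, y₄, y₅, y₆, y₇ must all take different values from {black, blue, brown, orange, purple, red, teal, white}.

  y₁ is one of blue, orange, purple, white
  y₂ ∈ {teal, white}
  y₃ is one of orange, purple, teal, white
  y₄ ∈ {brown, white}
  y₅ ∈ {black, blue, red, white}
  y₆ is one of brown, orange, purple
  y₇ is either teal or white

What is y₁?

y₂ and y₇ between them cover only {teal, white} — a naked pair. Remove those values from y₁, y₃, y₄, y₅.
y₄ has just one choice, so y₄ = brown. Eliminate brown elsewhere: y₆.
y₃ and y₆ share exactly the 2 values {orange, purple}; by pigeonhole those values go to them, so strike orange, purple from y₁.
So y₁ = blue.

blue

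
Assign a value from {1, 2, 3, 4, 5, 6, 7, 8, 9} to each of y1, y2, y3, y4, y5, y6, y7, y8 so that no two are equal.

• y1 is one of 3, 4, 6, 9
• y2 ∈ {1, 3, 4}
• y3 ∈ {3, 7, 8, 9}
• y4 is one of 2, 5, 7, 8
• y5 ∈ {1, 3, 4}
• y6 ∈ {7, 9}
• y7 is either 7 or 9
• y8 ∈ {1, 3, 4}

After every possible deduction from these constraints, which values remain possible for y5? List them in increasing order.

1, 3, 4

y6 and y7 share exactly the 2 values {7, 9}; by pigeonhole those values go to them, so strike 7, 9 from y1, y3, y4.
y2, y5, y8 between them cover only {1, 3, 4} — a naked triple. Remove those values from y1, y3.
y1 has just one choice, so y1 = 6.
y3 has just one choice, so y3 = 8. Eliminate 8 elsewhere: y4.
No further eliminations apply; y5 can still be any of 1, 3, 4.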